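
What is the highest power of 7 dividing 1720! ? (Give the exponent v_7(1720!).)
v_7(1720!) = 285

Legendre's formula: v_p(n!) = Σ_{k ≥ 1} ⌊n / p^k⌋. For p = 7, n = 1720, the terms are:
  ⌊1720/7^1⌋ = ⌊1720/7⌋ = 245
  ⌊1720/7^2⌋ = ⌊1720/49⌋ = 35
  ⌊1720/7^3⌋ = ⌊1720/343⌋ = 5
(the next term ⌊1720/7^4⌋ = 0, terminating the sum). Summing: v_7(1720!) = 245 + 35 + 5 = 285.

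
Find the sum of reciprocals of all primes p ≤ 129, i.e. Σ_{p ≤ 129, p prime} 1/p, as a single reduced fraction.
Σ 1/p = 7457575819106455685806801283735357697478405891621/4014476939333036189094441199026045136645885247730

π(129) = 31, so the primes ≤ 129 are [2, 3, 5, 7, 11, 13, 17, 19, 23, 29, 31, 37, 41, 43, 47, 53, 59, 61, 67, 71, 73, 79, 83, 89, 97, 101, 103, 107, 109, 113, 127]. Summing 1/p over these primes: 7457575819106455685806801283735357697478405891621/4014476939333036189094441199026045136645885247730 ≈ 1.8577. Mertens estimate ln ln(129) + 0.2615 ≈ 1.8425.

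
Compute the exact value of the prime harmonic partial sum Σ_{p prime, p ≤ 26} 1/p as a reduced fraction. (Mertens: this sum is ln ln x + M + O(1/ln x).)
Σ 1/p = 334406399/223092870

π(26) = 9, so the primes ≤ 26 are [2, 3, 5, 7, 11, 13, 17, 19, 23]. Summing 1/p over these primes: 334406399/223092870 ≈ 1.4990. Mertens estimate ln ln(26) + 0.2615 ≈ 1.4426.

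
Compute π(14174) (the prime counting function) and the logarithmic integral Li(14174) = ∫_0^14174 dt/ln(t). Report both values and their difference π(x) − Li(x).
π(14174) = 1668;  Li(14174) ≈ 1690.47;  π(x) − Li(x) ≈ -22.47.

Direct count of primes ≤ 14174 gives π(14174) = 1668. Numerical evaluation of the logarithmic integral gives Li(14174) ≈ 1690.47. The difference π(x) − Li(x) ≈ -22.47 is typically negative for small/moderate x (Li(x) overestimates), though Littlewood's theorem shows this sign changes infinitely often.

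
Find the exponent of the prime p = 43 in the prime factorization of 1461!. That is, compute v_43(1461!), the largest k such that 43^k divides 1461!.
v_43(1461!) = 33

Legendre's formula: v_p(n!) = Σ_{k ≥ 1} ⌊n / p^k⌋. For p = 43, n = 1461, the terms are:
  ⌊1461/43^1⌋ = ⌊1461/43⌋ = 33
(the next term ⌊1461/43^2⌋ = 0, terminating the sum). Summing: v_43(1461!) = 33 = 33.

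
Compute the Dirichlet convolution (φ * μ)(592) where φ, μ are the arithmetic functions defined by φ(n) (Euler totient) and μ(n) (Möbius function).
(φ * μ)(592) = 140

Divisors of 592: [1, 2, 4, 8, 16, 37, 74, 148, 296, 592]. For each d | 592:
  d = 1: φ(1) · μ(592/1) = 1 · 0 = 0
  d = 2: φ(2) · μ(592/2) = 1 · 0 = 0
  d = 4: φ(4) · μ(592/4) = 2 · 0 = 0
  d = 8: φ(8) · μ(592/8) = 4 · 1 = 4
  d = 16: φ(16) · μ(592/16) = 8 · -1 = -8
  d = 37: φ(37) · μ(592/37) = 36 · 0 = 0
  d = 74: φ(74) · μ(592/74) = 36 · 0 = 0
  d = 148: φ(148) · μ(592/148) = 72 · 0 = 0
  d = 296: φ(296) · μ(592/296) = 144 · -1 = -144
  d = 592: φ(592) · μ(592/592) = 288 · 1 = 288
Summing: (φ * μ)(592) = 0 + 0 + 0 + 4 + -8 + 0 + 0 + 0 + -144 + 288 = 140.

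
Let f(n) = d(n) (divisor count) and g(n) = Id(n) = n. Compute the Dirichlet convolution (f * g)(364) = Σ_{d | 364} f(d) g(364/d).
(d * Id)(364) = 1485

Divisors of 364: [1, 2, 4, 7, 13, 14, 26, 28, 52, 91, 182, 364]. For each d | 364:
  d = 1: d(1) · Id(364/1) = 1 · 364 = 364
  d = 2: d(2) · Id(364/2) = 2 · 182 = 364
  d = 4: d(4) · Id(364/4) = 3 · 91 = 273
  d = 7: d(7) · Id(364/7) = 2 · 52 = 104
  d = 13: d(13) · Id(364/13) = 2 · 28 = 56
  d = 14: d(14) · Id(364/14) = 4 · 26 = 104
  d = 26: d(26) · Id(364/26) = 4 · 14 = 56
  d = 28: d(28) · Id(364/28) = 6 · 13 = 78
  d = 52: d(52) · Id(364/52) = 6 · 7 = 42
  d = 91: d(91) · Id(364/91) = 4 · 4 = 16
  d = 182: d(182) · Id(364/182) = 8 · 2 = 16
  d = 364: d(364) · Id(364/364) = 12 · 1 = 12
Summing: (d * Id)(364) = 364 + 364 + 273 + 104 + 56 + 104 + 56 + 78 + 42 + 16 + 16 + 12 = 1485.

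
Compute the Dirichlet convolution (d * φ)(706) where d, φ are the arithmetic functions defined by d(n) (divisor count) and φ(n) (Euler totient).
(d * φ)(706) = 1062

Divisors of 706: [1, 2, 353, 706]. For each d | 706:
  d = 1: d(1) · φ(706/1) = 1 · 352 = 352
  d = 2: d(2) · φ(706/2) = 2 · 352 = 704
  d = 353: d(353) · φ(706/353) = 2 · 1 = 2
  d = 706: d(706) · φ(706/706) = 4 · 1 = 4
Summing: (d * φ)(706) = 352 + 704 + 2 + 4 = 1062.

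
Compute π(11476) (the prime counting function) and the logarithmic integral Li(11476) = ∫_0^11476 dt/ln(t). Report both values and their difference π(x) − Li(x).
π(11476) = 1383;  Li(11476) ≈ 1405.18;  π(x) − Li(x) ≈ -22.18.

Direct count of primes ≤ 11476 gives π(11476) = 1383. Numerical evaluation of the logarithmic integral gives Li(11476) ≈ 1405.18. The difference π(x) − Li(x) ≈ -22.18 is typically negative for small/moderate x (Li(x) overestimates), though Littlewood's theorem shows this sign changes infinitely often.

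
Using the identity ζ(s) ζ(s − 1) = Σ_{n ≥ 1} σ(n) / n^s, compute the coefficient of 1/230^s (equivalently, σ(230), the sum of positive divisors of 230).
σ(230) = 432

In the product (Σ m^0/m^s)(Σ k / k^s) = Σ (Σ_{d | n} d) / n^s, the coefficient of 1/n^s is σ(n) = Σ_{d | n} d. For n = 230, divisors are [1, 2, 5, 10, 23, 46, 115, 230]; summing: σ(230) = 432.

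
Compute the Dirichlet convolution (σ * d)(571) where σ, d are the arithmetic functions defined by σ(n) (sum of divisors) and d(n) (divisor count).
(σ * d)(571) = 574

Divisors of 571: [1, 571]. For each d | 571:
  d = 1: σ(1) · d(571/1) = 1 · 2 = 2
  d = 571: σ(571) · d(571/571) = 572 · 1 = 572
Summing: (σ * d)(571) = 2 + 572 = 574.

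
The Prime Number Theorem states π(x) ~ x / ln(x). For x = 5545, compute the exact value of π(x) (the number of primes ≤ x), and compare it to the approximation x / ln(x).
π(5545) = 732;  x/ln(x) ≈ 643.22;  relative error ≈ 12.13%.

Directly count primes up to 5545: π(5545) = 732. The PNT approximation gives 5545/ln(5545) ≈ 5545/8.62065 ≈ 643.22. Relative error (π(x) − x/ln(x)) / π(x) ≈ 12.13%; the approximation is known to undercount slightly (Li(x) is a better estimate).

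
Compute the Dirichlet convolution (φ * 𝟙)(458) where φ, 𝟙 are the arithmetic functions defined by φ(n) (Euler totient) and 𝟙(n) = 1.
(φ * 𝟙)(458) = 458

Divisors of 458: [1, 2, 229, 458]. For each d | 458:
  d = 1: φ(1) · 𝟙(458/1) = 1 · 1 = 1
  d = 2: φ(2) · 𝟙(458/2) = 1 · 1 = 1
  d = 229: φ(229) · 𝟙(458/229) = 228 · 1 = 228
  d = 458: φ(458) · 𝟙(458/458) = 228 · 1 = 228
Summing: (φ * 𝟙)(458) = 1 + 1 + 228 + 228 = 458.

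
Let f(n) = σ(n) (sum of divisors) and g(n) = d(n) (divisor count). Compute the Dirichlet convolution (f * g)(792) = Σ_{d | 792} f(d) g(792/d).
(σ * d)(792) = 14112

Divisors of 792: [1, 2, 3, 4, 6, 8, 9, 11, 12, 18, 22, 24, 33, 36, 44, 66, 72, 88, 99, 132, 198, 264, 396, 792]. For each d | 792:
  d = 1: σ(1) · d(792/1) = 1 · 24 = 24
  d = 2: σ(2) · d(792/2) = 3 · 18 = 54
  d = 3: σ(3) · d(792/3) = 4 · 16 = 64
  d = 4: σ(4) · d(792/4) = 7 · 12 = 84
  d = 6: σ(6) · d(792/6) = 12 · 12 = 144
  d = 8: σ(8) · d(792/8) = 15 · 6 = 90
  d = 9: σ(9) · d(792/9) = 13 · 8 = 104
  d = 11: σ(11) · d(792/11) = 12 · 12 = 144
  d = 12: σ(12) · d(792/12) = 28 · 8 = 224
  d = 18: σ(18) · d(792/18) = 39 · 6 = 234
  d = 22: σ(22) · d(792/22) = 36 · 9 = 324
  d = 24: σ(24) · d(792/24) = 60 · 4 = 240
  d = 33: σ(33) · d(792/33) = 48 · 8 = 384
  d = 36: σ(36) · d(792/36) = 91 · 4 = 364
  d = 44: σ(44) · d(792/44) = 84 · 6 = 504
  d = 66: σ(66) · d(792/66) = 144 · 6 = 864
  d = 72: σ(72) · d(792/72) = 195 · 2 = 390
  d = 88: σ(88) · d(792/88) = 180 · 3 = 540
  d = 99: σ(99) · d(792/99) = 156 · 4 = 624
  d = 132: σ(132) · d(792/132) = 336 · 4 = 1344
  d = 198: σ(198) · d(792/198) = 468 · 3 = 1404
  d = 264: σ(264) · d(792/264) = 720 · 2 = 1440
  d = 396: σ(396) · d(792/396) = 1092 · 2 = 2184
  d = 792: σ(792) · d(792/792) = 2340 · 1 = 2340
Summing: (σ * d)(792) = 24 + 54 + 64 + 84 + 144 + 90 + 104 + 144 + 224 + 234 + 324 + 240 + 384 + 364 + 504 + 864 + 390 + 540 + 624 + 1344 + 1404 + 1440 + 2184 + 2340 = 14112.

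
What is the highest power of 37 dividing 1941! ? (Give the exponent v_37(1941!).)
v_37(1941!) = 53

Legendre's formula: v_p(n!) = Σ_{k ≥ 1} ⌊n / p^k⌋. For p = 37, n = 1941, the terms are:
  ⌊1941/37^1⌋ = ⌊1941/37⌋ = 52
  ⌊1941/37^2⌋ = ⌊1941/1369⌋ = 1
(the next term ⌊1941/37^3⌋ = 0, terminating the sum). Summing: v_37(1941!) = 52 + 1 = 53.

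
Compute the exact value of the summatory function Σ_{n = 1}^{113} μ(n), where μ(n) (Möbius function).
Σ_{n ≤ 113} μ(n) = -5

Compute μ(n) for each 1 ≤ n ≤ 113: μ(1) = 1, μ(2) = -1, μ(3) = -1, μ(4) = 0, μ(5) = -1, μ(6) = 1, μ(7) = -1, μ(8) = 0, μ(9) = 0, μ(10) = 1, μ(11) = -1, μ(12) = 0, μ(13) = -1, μ(14) = 1, μ(15) = 1, μ(16) = 0, μ(17) = -1, μ(18) = 0, μ(19) = -1, μ(20) = 0, μ(21) = 1, μ(22) = 1, μ(23) = -1, μ(24) = 0, μ(25) = 0, μ(26) = 1, μ(27) = 0, μ(28) = 0, μ(29) = -1, μ(30) = -1, μ(31) = -1, μ(32) = 0, μ(33) = 1, μ(34) = 1, μ(35) = 1, μ(36) = 0, μ(37) = -1, μ(38) = 1, μ(39) = 1, μ(40) = 0, μ(41) = -1, μ(42) = -1, μ(43) = -1, μ(44) = 0, μ(45) = 0, μ(46) = 1, μ(47) = -1, μ(48) = 0, μ(49) = 0, μ(50) = 0, μ(51) = 1, μ(52) = 0, μ(53) = -1, μ(54) = 0, μ(55) = 1, μ(56) = 0, μ(57) = 1, μ(58) = 1, μ(59) = -1, μ(60) = 0, μ(61) = -1, μ(62) = 1, μ(63) = 0, μ(64) = 0, μ(65) = 1, μ(66) = -1, μ(67) = -1, μ(68) = 0, μ(69) = 1, μ(70) = -1, μ(71) = -1, μ(72) = 0, μ(73) = -1, μ(74) = 1, μ(75) = 0, μ(76) = 0, μ(77) = 1, μ(78) = -1, μ(79) = -1, μ(80) = 0, μ(81) = 0, μ(82) = 1, μ(83) = -1, μ(84) = 0, μ(85) = 1, μ(86) = 1, μ(87) = 1, μ(88) = 0, μ(89) = -1, μ(90) = 0, μ(91) = 1, μ(92) = 0, μ(93) = 1, μ(94) = 1, μ(95) = 1, μ(96) = 0, μ(97) = -1, μ(98) = 0, μ(99) = 0, μ(100) = 0, μ(101) = -1, μ(102) = -1, μ(103) = -1, μ(104) = 0, μ(105) = -1, μ(106) = 1, μ(107) = -1, μ(108) = 0, μ(109) = -1, μ(110) = -1, μ(111) = 1, μ(112) = 0, μ(113) = -1. Summing all 113 values: -5. (Mertens function M(x) = Σ_{n ≤ x} μ(n); on average M(x) should be small (PNT ⟺ M(x) = o(x)).)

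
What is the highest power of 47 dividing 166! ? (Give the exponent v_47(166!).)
v_47(166!) = 3

Legendre's formula: v_p(n!) = Σ_{k ≥ 1} ⌊n / p^k⌋. For p = 47, n = 166, the terms are:
  ⌊166/47^1⌋ = ⌊166/47⌋ = 3
(the next term ⌊166/47^2⌋ = 0, terminating the sum). Summing: v_47(166!) = 3 = 3.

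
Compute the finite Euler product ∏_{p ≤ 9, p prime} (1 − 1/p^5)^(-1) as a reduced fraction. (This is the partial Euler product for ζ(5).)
∏ = 8508543750/8205616331

The primes p ≤ 9 are [2, 3, 5, 7]. For each prime, (1 − 1/p^5)^(-1) = p^5 / (p^5 − 1). The product is (1 − 1/2^5)^(-1), (1 − 1/3^5)^(-1), (1 − 1/5^5)^(-1), (1 − 1/7^5)^(-1) = ∏ p^5 / (p^5 − 1) = 8508543750/8205616331.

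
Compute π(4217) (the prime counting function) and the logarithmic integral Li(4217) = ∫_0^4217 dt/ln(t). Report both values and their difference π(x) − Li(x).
π(4217) = 577;  Li(4217) ≈ 591.44;  π(x) − Li(x) ≈ -14.44.

Direct count of primes ≤ 4217 gives π(4217) = 577. Numerical evaluation of the logarithmic integral gives Li(4217) ≈ 591.44. The difference π(x) − Li(x) ≈ -14.44 is typically negative for small/moderate x (Li(x) overestimates), though Littlewood's theorem shows this sign changes infinitely often.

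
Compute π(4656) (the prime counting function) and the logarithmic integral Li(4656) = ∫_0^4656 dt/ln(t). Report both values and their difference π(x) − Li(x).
π(4656) = 629;  Li(4656) ≈ 643.72;  π(x) − Li(x) ≈ -14.72.

Direct count of primes ≤ 4656 gives π(4656) = 629. Numerical evaluation of the logarithmic integral gives Li(4656) ≈ 643.72. The difference π(x) − Li(x) ≈ -14.72 is typically negative for small/moderate x (Li(x) overestimates), though Littlewood's theorem shows this sign changes infinitely often.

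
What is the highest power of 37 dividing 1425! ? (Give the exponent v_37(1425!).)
v_37(1425!) = 39

Legendre's formula: v_p(n!) = Σ_{k ≥ 1} ⌊n / p^k⌋. For p = 37, n = 1425, the terms are:
  ⌊1425/37^1⌋ = ⌊1425/37⌋ = 38
  ⌊1425/37^2⌋ = ⌊1425/1369⌋ = 1
(the next term ⌊1425/37^3⌋ = 0, terminating the sum). Summing: v_37(1425!) = 38 + 1 = 39.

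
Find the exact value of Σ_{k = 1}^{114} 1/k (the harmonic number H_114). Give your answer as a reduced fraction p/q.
H_114 = 92422098728954394895401052885520758853316071035681/17379782769567790172972927968296006432665936992320

Direct summation: H_114 = 1 + 1/2 + ... + 1/114. The least common denominator is lcm(1, ..., 114) = 955888052326228459513511038256280353796626534577600; over this denominator the numerator is 955888052326228459513511038256280353796626534577600 + 477944026163114229756755519128140176898313267288800 + 318629350775409486504503679418760117932208844859200 + 238972013081557114878377759564070088449156633644400 + 191177610465245691902702207651256070759325306915520 + 159314675387704743252251839709380058966104422429600 + 136555436046604065644787291179468621970946647796800 + 119486006540778557439188879782035044224578316822200 + 106209783591803162168167893139586705977402948286400 + 95588805232622845951351103825628035379662653457760 + 86898913847838950864864639841480032163329684961600 + 79657337693852371626125919854690029483052211214800 + 73529850178940650731808541404329257984355887275200 + 68277718023302032822393645589734310985473323898400 + 63725870155081897300900735883752023586441768971840 + 59743003270389278719594439891017522112289158411100 + 56228708960366379971383002250369432576272149092800 + 53104891795901581084083946569793352988701474143200 + 50309897490854129448079528329277913357717186030400 + 47794402616311422975675551912814017689831326728880 + 45518478682201355214929097059822873990315549265600 + 43449456923919475432432319920740016081664842480800 + 41560350101140367804935262532881754512896805851200 + 39828668846926185813062959927345014741526105607400 + 38235522093049138380540441530251214151865061383104 + 36764925089470325365904270702164628992177943637600 + 35403261197267720722722631046528901992467649428800 + 34138859011651016411196822794867155492736661949200 + 32961656976766498603914173732975184613676777054400 + 31862935077540948650450367941876011793220884485920 + 30835098462136401919790678653428398509568597889600 + 29871501635194639359797219945508761056144579205550 + 28966304615946316954954879947160010721109894987200 + 28114354480183189985691501125184716288136074546400 + 27311087209320813128957458235893724394189329559360 + 26552445897950790542041973284896676494350737071600 + 25834812225033201608473271304223793345854771204800 + 25154948745427064724039764164638956678858593015200 + 24509950059646883577269513801443085994785295758400 + 23897201308155711487837775956407008844915663364440 + 23314342739664108768622220445275130580405525233600 + 22759239341100677607464548529911436995157774632800 + 22229954705261126965430489261773961716200617083200 + 21724728461959737716216159960370008040832421240400 + 21241956718360632433633578627917341195480589657280 + 20780175050570183902467631266440877256448402925600 + 20338043666515499138585341239495326676523968820800 + 19914334423463092906531479963672507370763052803700 + 19507919435229152234969613025638374567278092542400 + 19117761046524569190270220765125607075932530691552 + 18742902986788793323794334083456477525424049697600 + 18382462544735162682952135351082314496088971818800 + 18035623628796763387047378080307176486728802539200 + 17701630598633860361361315523264450996233824714400 + 17379782769567790172972927968296006432665936992320 + 17069429505825508205598411397433577746368330974600 + 16769965830284709816026509443092637785905728676800 + 16480828488383249301957086866487592306838388527200 + 16201492412308956940906966750106446674519093806400 + 15931467538770474325225183970938005896610442242960 + 15670295939774237041205098987807874652403713681600 + 15417549231068200959895339326714199254784298944800 + 15172826227400451738309699019940957996771849755200 + 14935750817597319679898609972754380528072289602775 + 14705970035788130146361708280865851596871177455040 + 14483152307973158477477439973580005360554947493600 + 14266985855615350141992702063526572444725769172800 + 14057177240091594992845750562592358144068037273200 + 13853450033713455934978420844293918170965601950400 + 13655543604660406564478729117946862197094664779680 + 13463212004594767035401563919102540194318683585600 + 13276222948975395271020986642448338247175368535800 + 13094356881181211774157685455565484298583925131200 + 12917406112516600804236635652111896672927385602400 + 12745174031016379460180147176750404717288353794368 + 12577474372713532362019882082319478339429296507600 + 12414130549691278694980662834497147451904240708800 + 12254975029823441788634756900721542997392647879200 + 12099848763623145057133051117168105744261095374400 + 11948600654077855743918887978203504422457831682220 + 11801087065755906907574210348842967330822549809600 + 11657171369832054384311110222637565290202762616800 + 11516723522002752524259169135617835587911163067200 + 11379619670550338803732274264955718497578887316400 + 11245741792073275994276600450073886515254429818560 + 11114977352630563482715244630886980858100308541600 + 10987218992255499534638057910991728204558925684800 + 10862364230979868858108079980185004020416210620200 + 10740315194676724264196753238834610716816028478400 + 10620978359180316216816789313958670597740294828640 + 10504264311277235818829791629189893997765126753600 + 10390087525285091951233815633220438628224201462800 + 10278366154045467306596892884476132836522865963200 + 10169021833257749569292670619747663338261984410400 + 10061979498170825889615905665855582671543437206080 + 9957167211731546453265739981836253685381526401850 + 9854516003363179994984649878930725296872438500800 + 9753959717614576117484806512819187283639046271200 + 9655434871982105651651626649053336907036631662400 + 9558880523262284595135110382562803537966265345776 + 9464238141843846133797138992636439146501252817600 + 9371451493394396661897167041728238762712024848800 + 9280466527439111257412728526760003434918704219200 + 9191231272367581341476067675541157248044485909400 + 9103695736440271042985819411964574798063109853120 + 9017811814398381693523689040153588243364401269600 + 8933533199310546350593561105198881811183425556800 + 8850815299316930180680657761632225498116912357200 + 8769615158956224399206523286754865631161711326400 + 8689891384783895086486463984148003216332968496160 + 8611604075011067202824423768074597781951590401600 + 8534714752912754102799205698716788873184165487300 + 8459186303771933270031071135011330564571916235200 + 8384982915142354908013254721546318892952864338400 = 5083215430092491719247057908703641736932383906962455, so H_114 = 5083215430092491719247057908703641736932383906962455/955888052326228459513511038256280353796626534577600; reducing by gcd(5083215430092491719247057908703641736932383906962455, 955888052326228459513511038256280353796626534577600) = 55 gives 92422098728954394895401052885520758853316071035681/17379782769567790172972927968296006432665936992320 ≈ 5.31779. (The PNT-adjacent estimate ln(114) + γ ≈ 5.31341 matches within O(1/n).)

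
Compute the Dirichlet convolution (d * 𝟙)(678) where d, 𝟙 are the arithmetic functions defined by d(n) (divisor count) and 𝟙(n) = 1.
(d * 𝟙)(678) = 27

Divisors of 678: [1, 2, 3, 6, 113, 226, 339, 678]. For each d | 678:
  d = 1: d(1) · 𝟙(678/1) = 1 · 1 = 1
  d = 2: d(2) · 𝟙(678/2) = 2 · 1 = 2
  d = 3: d(3) · 𝟙(678/3) = 2 · 1 = 2
  d = 6: d(6) · 𝟙(678/6) = 4 · 1 = 4
  d = 113: d(113) · 𝟙(678/113) = 2 · 1 = 2
  d = 226: d(226) · 𝟙(678/226) = 4 · 1 = 4
  d = 339: d(339) · 𝟙(678/339) = 4 · 1 = 4
  d = 678: d(678) · 𝟙(678/678) = 8 · 1 = 8
Summing: (d * 𝟙)(678) = 1 + 2 + 2 + 4 + 2 + 4 + 4 + 8 = 27.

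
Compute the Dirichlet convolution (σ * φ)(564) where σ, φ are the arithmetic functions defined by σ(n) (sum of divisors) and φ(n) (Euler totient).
(σ * φ)(564) = 6768

Divisors of 564: [1, 2, 3, 4, 6, 12, 47, 94, 141, 188, 282, 564]. For each d | 564:
  d = 1: σ(1) · φ(564/1) = 1 · 184 = 184
  d = 2: σ(2) · φ(564/2) = 3 · 92 = 276
  d = 3: σ(3) · φ(564/3) = 4 · 92 = 368
  d = 4: σ(4) · φ(564/4) = 7 · 92 = 644
  d = 6: σ(6) · φ(564/6) = 12 · 46 = 552
  d = 12: σ(12) · φ(564/12) = 28 · 46 = 1288
  d = 47: σ(47) · φ(564/47) = 48 · 4 = 192
  d = 94: σ(94) · φ(564/94) = 144 · 2 = 288
  d = 141: σ(141) · φ(564/141) = 192 · 2 = 384
  d = 188: σ(188) · φ(564/188) = 336 · 2 = 672
  d = 282: σ(282) · φ(564/282) = 576 · 1 = 576
  d = 564: σ(564) · φ(564/564) = 1344 · 1 = 1344
Summing: (σ * φ)(564) = 184 + 276 + 368 + 644 + 552 + 1288 + 192 + 288 + 384 + 672 + 576 + 1344 = 6768.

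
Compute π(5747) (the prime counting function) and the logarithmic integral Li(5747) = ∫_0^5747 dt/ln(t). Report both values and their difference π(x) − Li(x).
π(5747) = 756;  Li(5747) ≈ 771.26;  π(x) − Li(x) ≈ -15.26.

Direct count of primes ≤ 5747 gives π(5747) = 756. Numerical evaluation of the logarithmic integral gives Li(5747) ≈ 771.26. The difference π(x) − Li(x) ≈ -15.26 is typically negative for small/moderate x (Li(x) overestimates), though Littlewood's theorem shows this sign changes infinitely often.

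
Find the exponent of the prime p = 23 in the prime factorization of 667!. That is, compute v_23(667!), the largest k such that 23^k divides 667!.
v_23(667!) = 30

Legendre's formula: v_p(n!) = Σ_{k ≥ 1} ⌊n / p^k⌋. For p = 23, n = 667, the terms are:
  ⌊667/23^1⌋ = ⌊667/23⌋ = 29
  ⌊667/23^2⌋ = ⌊667/529⌋ = 1
(the next term ⌊667/23^3⌋ = 0, terminating the sum). Summing: v_23(667!) = 29 + 1 = 30.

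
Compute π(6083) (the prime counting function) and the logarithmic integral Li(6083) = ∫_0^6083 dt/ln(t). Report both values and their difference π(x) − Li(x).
π(6083) = 793;  Li(6083) ≈ 809.95;  π(x) − Li(x) ≈ -16.95.

Direct count of primes ≤ 6083 gives π(6083) = 793. Numerical evaluation of the logarithmic integral gives Li(6083) ≈ 809.95. The difference π(x) − Li(x) ≈ -16.95 is typically negative for small/moderate x (Li(x) overestimates), though Littlewood's theorem shows this sign changes infinitely often.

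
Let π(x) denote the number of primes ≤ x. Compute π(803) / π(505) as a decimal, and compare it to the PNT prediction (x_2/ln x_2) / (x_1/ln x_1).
π(803)/π(505) = 139/96 ≈ 1.4479;  PNT prediction ≈ 1.4798.

π(505) = 96 and π(803) = 139, so π(803)/π(505) ≈ 1.4479. The PNT-predicted ratio is (803/ln(803)) / (505/ln(505)) ≈ 1.4798. The two agree to within a few percent, as expected.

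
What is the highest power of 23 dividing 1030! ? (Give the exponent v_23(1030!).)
v_23(1030!) = 45

Legendre's formula: v_p(n!) = Σ_{k ≥ 1} ⌊n / p^k⌋. For p = 23, n = 1030, the terms are:
  ⌊1030/23^1⌋ = ⌊1030/23⌋ = 44
  ⌊1030/23^2⌋ = ⌊1030/529⌋ = 1
(the next term ⌊1030/23^3⌋ = 0, terminating the sum). Summing: v_23(1030!) = 44 + 1 = 45.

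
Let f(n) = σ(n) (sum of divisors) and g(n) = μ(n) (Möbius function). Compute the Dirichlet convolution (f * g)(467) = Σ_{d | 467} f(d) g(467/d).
(σ * μ)(467) = 467

Divisors of 467: [1, 467]. For each d | 467:
  d = 1: σ(1) · μ(467/1) = 1 · -1 = -1
  d = 467: σ(467) · μ(467/467) = 468 · 1 = 468
Summing: (σ * μ)(467) = -1 + 468 = 467.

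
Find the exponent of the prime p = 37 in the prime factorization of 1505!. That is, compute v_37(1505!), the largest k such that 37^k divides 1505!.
v_37(1505!) = 41

Legendre's formula: v_p(n!) = Σ_{k ≥ 1} ⌊n / p^k⌋. For p = 37, n = 1505, the terms are:
  ⌊1505/37^1⌋ = ⌊1505/37⌋ = 40
  ⌊1505/37^2⌋ = ⌊1505/1369⌋ = 1
(the next term ⌊1505/37^3⌋ = 0, terminating the sum). Summing: v_37(1505!) = 40 + 1 = 41.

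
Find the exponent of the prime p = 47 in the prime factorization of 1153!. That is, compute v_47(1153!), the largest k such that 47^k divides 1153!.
v_47(1153!) = 24

Legendre's formula: v_p(n!) = Σ_{k ≥ 1} ⌊n / p^k⌋. For p = 47, n = 1153, the terms are:
  ⌊1153/47^1⌋ = ⌊1153/47⌋ = 24
(the next term ⌊1153/47^2⌋ = 0, terminating the sum). Summing: v_47(1153!) = 24 = 24.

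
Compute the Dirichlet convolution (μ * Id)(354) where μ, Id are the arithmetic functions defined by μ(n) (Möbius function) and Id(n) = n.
(μ * Id)(354) = 116

Divisors of 354: [1, 2, 3, 6, 59, 118, 177, 354]. For each d | 354:
  d = 1: μ(1) · Id(354/1) = 1 · 354 = 354
  d = 2: μ(2) · Id(354/2) = -1 · 177 = -177
  d = 3: μ(3) · Id(354/3) = -1 · 118 = -118
  d = 6: μ(6) · Id(354/6) = 1 · 59 = 59
  d = 59: μ(59) · Id(354/59) = -1 · 6 = -6
  d = 118: μ(118) · Id(354/118) = 1 · 3 = 3
  d = 177: μ(177) · Id(354/177) = 1 · 2 = 2
  d = 354: μ(354) · Id(354/354) = -1 · 1 = -1
Summing: (μ * Id)(354) = 354 + -177 + -118 + 59 + -6 + 3 + 2 + -1 = 116.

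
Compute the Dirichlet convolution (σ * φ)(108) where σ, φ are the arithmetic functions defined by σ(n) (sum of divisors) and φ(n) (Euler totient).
(σ * φ)(108) = 1296

Divisors of 108: [1, 2, 3, 4, 6, 9, 12, 18, 27, 36, 54, 108]. For each d | 108:
  d = 1: σ(1) · φ(108/1) = 1 · 36 = 36
  d = 2: σ(2) · φ(108/2) = 3 · 18 = 54
  d = 3: σ(3) · φ(108/3) = 4 · 12 = 48
  d = 4: σ(4) · φ(108/4) = 7 · 18 = 126
  d = 6: σ(6) · φ(108/6) = 12 · 6 = 72
  d = 9: σ(9) · φ(108/9) = 13 · 4 = 52
  d = 12: σ(12) · φ(108/12) = 28 · 6 = 168
  d = 18: σ(18) · φ(108/18) = 39 · 2 = 78
  d = 27: σ(27) · φ(108/27) = 40 · 2 = 80
  d = 36: σ(36) · φ(108/36) = 91 · 2 = 182
  d = 54: σ(54) · φ(108/54) = 120 · 1 = 120
  d = 108: σ(108) · φ(108/108) = 280 · 1 = 280
Summing: (σ * φ)(108) = 36 + 54 + 48 + 126 + 72 + 52 + 168 + 78 + 80 + 182 + 120 + 280 = 1296.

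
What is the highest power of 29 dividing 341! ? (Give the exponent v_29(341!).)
v_29(341!) = 11

Legendre's formula: v_p(n!) = Σ_{k ≥ 1} ⌊n / p^k⌋. For p = 29, n = 341, the terms are:
  ⌊341/29^1⌋ = ⌊341/29⌋ = 11
(the next term ⌊341/29^2⌋ = 0, terminating the sum). Summing: v_29(341!) = 11 = 11.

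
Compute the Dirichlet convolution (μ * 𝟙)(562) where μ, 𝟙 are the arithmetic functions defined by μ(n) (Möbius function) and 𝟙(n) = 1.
(μ * 𝟙)(562) = 0

Divisors of 562: [1, 2, 281, 562]. For each d | 562:
  d = 1: μ(1) · 𝟙(562/1) = 1 · 1 = 1
  d = 2: μ(2) · 𝟙(562/2) = -1 · 1 = -1
  d = 281: μ(281) · 𝟙(562/281) = -1 · 1 = -1
  d = 562: μ(562) · 𝟙(562/562) = 1 · 1 = 1
Summing: (μ * 𝟙)(562) = 1 + -1 + -1 + 1 = 0.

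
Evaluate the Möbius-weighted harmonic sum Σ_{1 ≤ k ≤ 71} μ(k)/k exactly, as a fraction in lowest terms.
Σ μ(k)/k = -200643437220052588790575/15941166575048541741926154

Values of μ(k) for 1 ≤ k ≤ 71: μ(1) = 1, μ(2) = -1, μ(3) = -1, μ(5) = -1, μ(6) = 1, μ(7) = -1, μ(10) = 1, μ(11) = -1, μ(13) = -1, μ(14) = 1, μ(15) = 1, μ(17) = -1, μ(19) = -1, μ(21) = 1, μ(22) = 1, μ(23) = -1, μ(26) = 1, μ(29) = -1, μ(30) = -1, μ(31) = -1, μ(33) = 1, μ(34) = 1, μ(35) = 1, μ(37) = -1, μ(38) = 1, μ(39) = 1, μ(41) = -1, μ(42) = -1, μ(43) = -1, μ(46) = 1, μ(47) = -1, μ(51) = 1, μ(53) = -1, μ(55) = 1, μ(57) = 1, μ(58) = 1, μ(59) = -1, μ(61) = -1, μ(62) = 1, μ(65) = 1, μ(66) = -1, μ(67) = -1, μ(69) = 1, μ(70) = -1, μ(71) = -1, with μ = 0 on non-squarefree integers. Summing μ(k)/k for k where μ(k) ≠ 0 gives -200643437220052588790575/15941166575048541741926154 ≈ -0.0126. (PNT ⟺ this sum → 0 as n → ∞.)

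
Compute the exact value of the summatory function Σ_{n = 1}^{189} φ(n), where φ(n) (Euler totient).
Σ_{n ≤ 189} φ(n) = 10904

Compute φ(n) for each 1 ≤ n ≤ 189: φ(1) = 1, φ(2) = 1, φ(3) = 2, φ(4) = 2, φ(5) = 4, φ(6) = 2, φ(7) = 6, φ(8) = 4, φ(9) = 6, φ(10) = 4, φ(11) = 10, φ(12) = 4, φ(13) = 12, φ(14) = 6, φ(15) = 8, φ(16) = 8, φ(17) = 16, φ(18) = 6, φ(19) = 18, φ(20) = 8, φ(21) = 12, φ(22) = 10, φ(23) = 22, φ(24) = 8, φ(25) = 20, φ(26) = 12, φ(27) = 18, φ(28) = 12, φ(29) = 28, φ(30) = 8, φ(31) = 30, φ(32) = 16, φ(33) = 20, φ(34) = 16, φ(35) = 24, φ(36) = 12, φ(37) = 36, φ(38) = 18, φ(39) = 24, φ(40) = 16, φ(41) = 40, φ(42) = 12, φ(43) = 42, φ(44) = 20, φ(45) = 24, φ(46) = 22, φ(47) = 46, φ(48) = 16, φ(49) = 42, φ(50) = 20, φ(51) = 32, φ(52) = 24, φ(53) = 52, φ(54) = 18, φ(55) = 40, φ(56) = 24, φ(57) = 36, φ(58) = 28, φ(59) = 58, φ(60) = 16, φ(61) = 60, φ(62) = 30, φ(63) = 36, φ(64) = 32, φ(65) = 48, φ(66) = 20, φ(67) = 66, φ(68) = 32, φ(69) = 44, φ(70) = 24, φ(71) = 70, φ(72) = 24, φ(73) = 72, φ(74) = 36, φ(75) = 40, φ(76) = 36, φ(77) = 60, φ(78) = 24, φ(79) = 78, φ(80) = 32, φ(81) = 54, φ(82) = 40, φ(83) = 82, φ(84) = 24, φ(85) = 64, φ(86) = 42, φ(87) = 56, φ(88) = 40, φ(89) = 88, φ(90) = 24, φ(91) = 72, φ(92) = 44, φ(93) = 60, φ(94) = 46, φ(95) = 72, φ(96) = 32, φ(97) = 96, φ(98) = 42, φ(99) = 60, φ(100) = 40, φ(101) = 100, φ(102) = 32, φ(103) = 102, φ(104) = 48, φ(105) = 48, φ(106) = 52, φ(107) = 106, φ(108) = 36, φ(109) = 108, φ(110) = 40, φ(111) = 72, φ(112) = 48, φ(113) = 112, φ(114) = 36, φ(115) = 88, φ(116) = 56, φ(117) = 72, φ(118) = 58, φ(119) = 96, φ(120) = 32, φ(121) = 110, φ(122) = 60, φ(123) = 80, φ(124) = 60, φ(125) = 100, φ(126) = 36, φ(127) = 126, φ(128) = 64, φ(129) = 84, φ(130) = 48, φ(131) = 130, φ(132) = 40, φ(133) = 108, φ(134) = 66, φ(135) = 72, φ(136) = 64, φ(137) = 136, φ(138) = 44, φ(139) = 138, φ(140) = 48, φ(141) = 92, φ(142) = 70, φ(143) = 120, φ(144) = 48, φ(145) = 112, φ(146) = 72, φ(147) = 84, φ(148) = 72, φ(149) = 148, φ(150) = 40, φ(151) = 150, φ(152) = 72, φ(153) = 96, φ(154) = 60, φ(155) = 120, φ(156) = 48, φ(157) = 156, φ(158) = 78, φ(159) = 104, φ(160) = 64, φ(161) = 132, φ(162) = 54, φ(163) = 162, φ(164) = 80, φ(165) = 80, φ(166) = 82, φ(167) = 166, φ(168) = 48, φ(169) = 156, φ(170) = 64, φ(171) = 108, φ(172) = 84, φ(173) = 172, φ(174) = 56, φ(175) = 120, φ(176) = 80, φ(177) = 116, φ(178) = 88, φ(179) = 178, φ(180) = 48, φ(181) = 180, φ(182) = 72, φ(183) = 120, φ(184) = 88, φ(185) = 144, φ(186) = 60, φ(187) = 160, φ(188) = 92, φ(189) = 108. Summing all 189 values: 10904. (Average order: Σ_{n ≤ x} φ(n) ~ (3/π²) x². For x = 189, (3/π²)·189² ≈ 10857.88.)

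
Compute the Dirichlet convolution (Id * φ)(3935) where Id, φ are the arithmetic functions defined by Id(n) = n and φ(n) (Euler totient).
(Id * φ)(3935) = 14157

Divisors of 3935: [1, 5, 787, 3935]. For each d | 3935:
  d = 1: Id(1) · φ(3935/1) = 1 · 3144 = 3144
  d = 5: Id(5) · φ(3935/5) = 5 · 786 = 3930
  d = 787: Id(787) · φ(3935/787) = 787 · 4 = 3148
  d = 3935: Id(3935) · φ(3935/3935) = 3935 · 1 = 3935
Summing: (Id * φ)(3935) = 3144 + 3930 + 3148 + 3935 = 14157.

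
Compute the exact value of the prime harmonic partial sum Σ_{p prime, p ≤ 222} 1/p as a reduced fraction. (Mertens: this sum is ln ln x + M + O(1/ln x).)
Σ 1/p = 3215488142498485484492183158345029261034221047849345857469577412562094716564064084247/1645783550795210387735581011435590727981167322669649249414629852197255934130751870910

π(222) = 47, so the primes ≤ 222 are [2, 3, 5, 7, 11, 13, 17, 19, 23, 29, 31, 37, 41, 43, 47, 53, 59, 61, 67, 71, 73, 79, 83, 89, 97, 101, 103, 107, 109, 113, 127, 131, 137, 139, 149, 151, 157, 163, 167, 173, 179, 181, 191, 193, 197, 199, 211]. Summing 1/p over these primes: 3215488142498485484492183158345029261034221047849345857469577412562094716564064084247/1645783550795210387735581011435590727981167322669649249414629852197255934130751870910 ≈ 1.9538. Mertens estimate ln ln(222) + 0.2615 ≈ 1.9484.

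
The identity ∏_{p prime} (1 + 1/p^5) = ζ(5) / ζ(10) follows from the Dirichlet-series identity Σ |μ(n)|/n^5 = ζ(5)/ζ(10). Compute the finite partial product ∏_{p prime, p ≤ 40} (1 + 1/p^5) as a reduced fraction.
∏ = 233011615725255938572288274478934396372114341888/224936953086109917286174853620680141509079739945

The primes p ≤ 40 are [2, 3, 5, 7, 11, 13, 17, 19, 23, 29, 31, 37]. For each, (1 + 1/p^5) = (p^5 + 1)/p^5. Multiplying these fractions over p ∈ [2, 3, 5, 7, 11, 13, 17, 19, 23, 29, 31, 37] gives 233011615725255938572288274478934396372114341888/224936953086109917286174853620680141509079739945. (In the limit P → ∞ this tends to ζ(5)/ζ(10).)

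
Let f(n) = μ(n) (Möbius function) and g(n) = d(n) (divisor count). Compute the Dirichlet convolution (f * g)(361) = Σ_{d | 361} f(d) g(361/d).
(μ * d)(361) = 1

Divisors of 361: [1, 19, 361]. For each d | 361:
  d = 1: μ(1) · d(361/1) = 1 · 3 = 3
  d = 19: μ(19) · d(361/19) = -1 · 2 = -2
  d = 361: μ(361) · d(361/361) = 0 · 1 = 0
Summing: (μ * d)(361) = 3 + -2 + 0 = 1.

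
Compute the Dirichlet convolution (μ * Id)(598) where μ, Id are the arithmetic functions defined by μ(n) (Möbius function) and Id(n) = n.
(μ * Id)(598) = 264

Divisors of 598: [1, 2, 13, 23, 26, 46, 299, 598]. For each d | 598:
  d = 1: μ(1) · Id(598/1) = 1 · 598 = 598
  d = 2: μ(2) · Id(598/2) = -1 · 299 = -299
  d = 13: μ(13) · Id(598/13) = -1 · 46 = -46
  d = 23: μ(23) · Id(598/23) = -1 · 26 = -26
  d = 26: μ(26) · Id(598/26) = 1 · 23 = 23
  d = 46: μ(46) · Id(598/46) = 1 · 13 = 13
  d = 299: μ(299) · Id(598/299) = 1 · 2 = 2
  d = 598: μ(598) · Id(598/598) = -1 · 1 = -1
Summing: (μ * Id)(598) = 598 + -299 + -46 + -26 + 23 + 13 + 2 + -1 = 264.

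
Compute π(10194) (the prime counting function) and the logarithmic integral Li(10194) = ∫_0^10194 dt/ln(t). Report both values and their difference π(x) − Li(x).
π(10194) = 1252;  Li(10194) ≈ 1267.18;  π(x) − Li(x) ≈ -15.18.

Direct count of primes ≤ 10194 gives π(10194) = 1252. Numerical evaluation of the logarithmic integral gives Li(10194) ≈ 1267.18. The difference π(x) − Li(x) ≈ -15.18 is typically negative for small/moderate x (Li(x) overestimates), though Littlewood's theorem shows this sign changes infinitely often.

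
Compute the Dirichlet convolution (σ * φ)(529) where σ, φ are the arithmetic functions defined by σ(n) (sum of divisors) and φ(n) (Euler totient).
(σ * φ)(529) = 1587

Divisors of 529: [1, 23, 529]. For each d | 529:
  d = 1: σ(1) · φ(529/1) = 1 · 506 = 506
  d = 23: σ(23) · φ(529/23) = 24 · 22 = 528
  d = 529: σ(529) · φ(529/529) = 553 · 1 = 553
Summing: (σ * φ)(529) = 506 + 528 + 553 = 1587.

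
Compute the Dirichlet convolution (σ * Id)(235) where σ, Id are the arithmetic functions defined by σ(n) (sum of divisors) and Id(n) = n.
(σ * Id)(235) = 1045

Divisors of 235: [1, 5, 47, 235]. For each d | 235:
  d = 1: σ(1) · Id(235/1) = 1 · 235 = 235
  d = 5: σ(5) · Id(235/5) = 6 · 47 = 282
  d = 47: σ(47) · Id(235/47) = 48 · 5 = 240
  d = 235: σ(235) · Id(235/235) = 288 · 1 = 288
Summing: (σ * Id)(235) = 235 + 282 + 240 + 288 = 1045.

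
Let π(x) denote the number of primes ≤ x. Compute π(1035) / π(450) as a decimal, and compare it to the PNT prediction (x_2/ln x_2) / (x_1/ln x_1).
π(1035)/π(450) = 174/87 ≈ 2.0000;  PNT prediction ≈ 2.0240.

π(450) = 87 and π(1035) = 174, so π(1035)/π(450) ≈ 2.0000. The PNT-predicted ratio is (1035/ln(1035)) / (450/ln(450)) ≈ 2.0240. The two agree to within a few percent, as expected.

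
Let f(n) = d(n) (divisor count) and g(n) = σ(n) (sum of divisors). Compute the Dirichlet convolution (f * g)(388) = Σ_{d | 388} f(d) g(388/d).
(d * σ)(388) = 1600

Divisors of 388: [1, 2, 4, 97, 194, 388]. For each d | 388:
  d = 1: d(1) · σ(388/1) = 1 · 686 = 686
  d = 2: d(2) · σ(388/2) = 2 · 294 = 588
  d = 4: d(4) · σ(388/4) = 3 · 98 = 294
  d = 97: d(97) · σ(388/97) = 2 · 7 = 14
  d = 194: d(194) · σ(388/194) = 4 · 3 = 12
  d = 388: d(388) · σ(388/388) = 6 · 1 = 6
Summing: (d * σ)(388) = 686 + 588 + 294 + 14 + 12 + 6 = 1600.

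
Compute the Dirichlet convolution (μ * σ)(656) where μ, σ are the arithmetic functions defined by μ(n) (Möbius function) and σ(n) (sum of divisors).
(μ * σ)(656) = 656

Divisors of 656: [1, 2, 4, 8, 16, 41, 82, 164, 328, 656]. For each d | 656:
  d = 1: μ(1) · σ(656/1) = 1 · 1302 = 1302
  d = 2: μ(2) · σ(656/2) = -1 · 630 = -630
  d = 4: μ(4) · σ(656/4) = 0 · 294 = 0
  d = 8: μ(8) · σ(656/8) = 0 · 126 = 0
  d = 16: μ(16) · σ(656/16) = 0 · 42 = 0
  d = 41: μ(41) · σ(656/41) = -1 · 31 = -31
  d = 82: μ(82) · σ(656/82) = 1 · 15 = 15
  d = 164: μ(164) · σ(656/164) = 0 · 7 = 0
  d = 328: μ(328) · σ(656/328) = 0 · 3 = 0
  d = 656: μ(656) · σ(656/656) = 0 · 1 = 0
Summing: (μ * σ)(656) = 1302 + -630 + 0 + 0 + 0 + -31 + 15 + 0 + 0 + 0 = 656.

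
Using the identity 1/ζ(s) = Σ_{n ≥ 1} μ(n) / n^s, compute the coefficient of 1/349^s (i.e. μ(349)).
μ(349) = -1

Factor n = 349 = 349. μ(n) = 0 if any exponent ≥ 2 (not squarefree); otherwise μ(n) = (−1)^{ω(n)} where ω(n) is the number of distinct prime factors. Applying: μ(349) = -1.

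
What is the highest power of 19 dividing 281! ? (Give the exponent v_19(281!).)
v_19(281!) = 14

Legendre's formula: v_p(n!) = Σ_{k ≥ 1} ⌊n / p^k⌋. For p = 19, n = 281, the terms are:
  ⌊281/19^1⌋ = ⌊281/19⌋ = 14
(the next term ⌊281/19^2⌋ = 0, terminating the sum). Summing: v_19(281!) = 14 = 14.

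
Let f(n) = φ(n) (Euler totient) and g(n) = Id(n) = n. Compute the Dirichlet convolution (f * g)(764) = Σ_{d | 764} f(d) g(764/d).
(φ * Id)(764) = 3048

Divisors of 764: [1, 2, 4, 191, 382, 764]. For each d | 764:
  d = 1: φ(1) · Id(764/1) = 1 · 764 = 764
  d = 2: φ(2) · Id(764/2) = 1 · 382 = 382
  d = 4: φ(4) · Id(764/4) = 2 · 191 = 382
  d = 191: φ(191) · Id(764/191) = 190 · 4 = 760
  d = 382: φ(382) · Id(764/382) = 190 · 2 = 380
  d = 764: φ(764) · Id(764/764) = 380 · 1 = 380
Summing: (φ * Id)(764) = 764 + 382 + 382 + 760 + 380 + 380 = 3048.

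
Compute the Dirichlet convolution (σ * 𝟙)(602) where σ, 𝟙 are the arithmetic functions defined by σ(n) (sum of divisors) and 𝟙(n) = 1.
(σ * 𝟙)(602) = 1620

Divisors of 602: [1, 2, 7, 14, 43, 86, 301, 602]. For each d | 602:
  d = 1: σ(1) · 𝟙(602/1) = 1 · 1 = 1
  d = 2: σ(2) · 𝟙(602/2) = 3 · 1 = 3
  d = 7: σ(7) · 𝟙(602/7) = 8 · 1 = 8
  d = 14: σ(14) · 𝟙(602/14) = 24 · 1 = 24
  d = 43: σ(43) · 𝟙(602/43) = 44 · 1 = 44
  d = 86: σ(86) · 𝟙(602/86) = 132 · 1 = 132
  d = 301: σ(301) · 𝟙(602/301) = 352 · 1 = 352
  d = 602: σ(602) · 𝟙(602/602) = 1056 · 1 = 1056
Summing: (σ * 𝟙)(602) = 1 + 3 + 8 + 24 + 44 + 132 + 352 + 1056 = 1620.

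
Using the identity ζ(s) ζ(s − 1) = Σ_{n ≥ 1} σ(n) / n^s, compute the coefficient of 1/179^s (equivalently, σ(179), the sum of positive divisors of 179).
σ(179) = 180

In the product (Σ m^0/m^s)(Σ k / k^s) = Σ (Σ_{d | n} d) / n^s, the coefficient of 1/n^s is σ(n) = Σ_{d | n} d. For n = 179, divisors are [1, 179]; summing: σ(179) = 180.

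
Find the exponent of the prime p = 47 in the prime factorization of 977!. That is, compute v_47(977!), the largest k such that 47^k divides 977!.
v_47(977!) = 20

Legendre's formula: v_p(n!) = Σ_{k ≥ 1} ⌊n / p^k⌋. For p = 47, n = 977, the terms are:
  ⌊977/47^1⌋ = ⌊977/47⌋ = 20
(the next term ⌊977/47^2⌋ = 0, terminating the sum). Summing: v_47(977!) = 20 = 20.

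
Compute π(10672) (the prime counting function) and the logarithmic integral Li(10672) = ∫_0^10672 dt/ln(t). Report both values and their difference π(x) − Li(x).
π(10672) = 1302;  Li(10672) ≈ 1318.84;  π(x) − Li(x) ≈ -16.84.

Direct count of primes ≤ 10672 gives π(10672) = 1302. Numerical evaluation of the logarithmic integral gives Li(10672) ≈ 1318.84. The difference π(x) − Li(x) ≈ -16.84 is typically negative for small/moderate x (Li(x) overestimates), though Littlewood's theorem shows this sign changes infinitely often.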